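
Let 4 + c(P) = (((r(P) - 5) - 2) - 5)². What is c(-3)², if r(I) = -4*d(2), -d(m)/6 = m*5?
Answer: 2701920400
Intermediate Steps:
d(m) = -30*m (d(m) = -6*m*5 = -30*m)
r(I) = 240 (r(I) = -(-120)*2 = -4*(-60) = 240)
c(P) = 51980 (c(P) = -4 + (((240 - 5) - 2) - 5)² = -4 + ((235 - 2) - 5)² = -4 + (233 - 5)² = -4 + 228² = -4 + 51984 = 51980)
c(-3)² = 51980² = 2701920400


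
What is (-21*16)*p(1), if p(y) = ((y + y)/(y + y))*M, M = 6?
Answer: -2016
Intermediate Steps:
p(y) = 6 (p(y) = ((y + y)/(y + y))*6 = ((2*y)/((2*y)))*6 = ((2*y)*(1/(2*y)))*6 = 1*6 = 6)
(-21*16)*p(1) = -21*16*6 = -336*6 = -2016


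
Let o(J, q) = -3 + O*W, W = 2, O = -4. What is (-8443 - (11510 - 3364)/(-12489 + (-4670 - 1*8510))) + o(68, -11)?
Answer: -216997580/25669 ≈ -8453.7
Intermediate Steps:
o(J, q) = -11 (o(J, q) = -3 - 4*2 = -3 - 8 = -11)
(-8443 - (11510 - 3364)/(-12489 + (-4670 - 1*8510))) + o(68, -11) = (-8443 - (11510 - 3364)/(-12489 + (-4670 - 1*8510))) - 11 = (-8443 - 8146/(-12489 + (-4670 - 8510))) - 11 = (-8443 - 8146/(-12489 - 13180)) - 11 = (-8443 - 8146/(-25669)) - 11 = (-8443 - 8146*(-1)/25669) - 11 = (-8443 - 1*(-8146/25669)) - 11 = (-8443 + 8146/25669) - 11 = -216715221/25669 - 11 = -216997580/25669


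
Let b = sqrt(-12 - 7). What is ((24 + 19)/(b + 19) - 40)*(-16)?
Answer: 3028/5 + 172*I*sqrt(19)/95 ≈ 605.6 + 7.8919*I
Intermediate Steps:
b = I*sqrt(19) (b = sqrt(-19) = I*sqrt(19) ≈ 4.3589*I)
((24 + 19)/(b + 19) - 40)*(-16) = ((24 + 19)/(I*sqrt(19) + 19) - 40)*(-16) = (43/(19 + I*sqrt(19)) - 40)*(-16) = (-40 + 43/(19 + I*sqrt(19)))*(-16) = 640 - 688/(19 + I*sqrt(19))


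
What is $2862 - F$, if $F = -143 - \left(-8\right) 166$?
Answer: $1677$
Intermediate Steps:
$F = 1185$ ($F = -143 - -1328 = -143 + 1328 = 1185$)
$2862 - F = 2862 - 1185 = 1677$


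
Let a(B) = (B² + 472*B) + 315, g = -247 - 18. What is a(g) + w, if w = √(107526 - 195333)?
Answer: -54540 + I*√87807 ≈ -54540.0 + 296.32*I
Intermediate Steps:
g = -265
a(B) = 315 + B² + 472*B
w = I*√87807 (w = √(-87807) = I*√87807 ≈ 296.32*I)
a(g) + w = (315 + (-265)² + 472*(-265)) + I*√87807 = (315 + 70225 - 125080) + I*√87807 = -54540 + I*√87807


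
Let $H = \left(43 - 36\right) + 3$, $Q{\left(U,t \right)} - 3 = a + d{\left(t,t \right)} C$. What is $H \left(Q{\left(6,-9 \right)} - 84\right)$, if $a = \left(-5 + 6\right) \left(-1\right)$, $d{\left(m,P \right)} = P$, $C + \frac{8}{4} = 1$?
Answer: $-730$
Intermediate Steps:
$C = -1$ ($C = -2 + 1 = -1$)
$a = -1$ ($a = 1 \left(-1\right) = -1$)
$Q{\left(U,t \right)} = 2 - t$ ($Q{\left(U,t \right)} = 3 + \left(-1 + t \left(-1\right)\right) = 3 - \left(1 + t\right) = 2 - t$)
$H = 10$ ($H = 7 + 3 = 10$)
$H \left(Q{\left(6,-9 \right)} - 84\right) = 10 \left(\left(2 - -9\right) - 84\right) = 10 \left(\left(2 + 9\right) - 84\right) = 10 \left(11 - 84\right) = 10 \left(-73\right) = -730$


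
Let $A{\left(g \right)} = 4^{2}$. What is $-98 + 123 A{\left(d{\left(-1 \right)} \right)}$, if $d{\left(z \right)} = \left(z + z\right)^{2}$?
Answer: $1870$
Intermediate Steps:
$d{\left(z \right)} = 4 z^{2}$ ($d{\left(z \right)} = \left(2 z\right)^{2} = 4 z^{2}$)
$A{\left(g \right)} = 16$
$-98 + 123 A{\left(d{\left(-1 \right)} \right)} = -98 + 123 \cdot 16 = -98 + 1968 = 1870$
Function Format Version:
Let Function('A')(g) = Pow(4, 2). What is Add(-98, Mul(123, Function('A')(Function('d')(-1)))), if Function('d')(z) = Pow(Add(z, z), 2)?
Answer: 1870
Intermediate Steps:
Function('d')(z) = Mul(4, Pow(z, 2)) (Function('d')(z) = Pow(Mul(2, z), 2) = Mul(4, Pow(z, 2)))
Function('A')(g) = 16
Add(-98, Mul(123, Function('A')(Function('d')(-1)))) = Add(-98, Mul(123, 16)) = Add(-98, 1968) = 1870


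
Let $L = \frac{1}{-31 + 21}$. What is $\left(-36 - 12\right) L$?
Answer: $\frac{24}{5} \approx 4.8$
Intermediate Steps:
$L = - \frac{1}{10}$ ($L = \frac{1}{-10} = - \frac{1}{10} \approx -0.1$)
$\left(-36 - 12\right) L = \left(-36 - 12\right) \left(- \frac{1}{10}\right) = \left(-48\right) \left(- \frac{1}{10}\right) = \frac{24}{5}$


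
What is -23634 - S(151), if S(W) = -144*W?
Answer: -1890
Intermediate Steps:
-23634 - S(151) = -23634 - (-144)*151 = -23634 - 1*(-21744) = -23634 + 21744 = -1890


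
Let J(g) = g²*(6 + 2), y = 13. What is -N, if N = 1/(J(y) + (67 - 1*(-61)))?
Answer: -1/1480 ≈ -0.00067568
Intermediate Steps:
J(g) = 8*g² (J(g) = g²*8 = 8*g²)
N = 1/1480 (N = 1/(8*13² + (67 - 1*(-61))) = 1/(8*169 + (67 + 61)) = 1/(1352 + 128) = 1/1480 ≈ 0.00067568)
-N = -1*1/1480 = -1/1480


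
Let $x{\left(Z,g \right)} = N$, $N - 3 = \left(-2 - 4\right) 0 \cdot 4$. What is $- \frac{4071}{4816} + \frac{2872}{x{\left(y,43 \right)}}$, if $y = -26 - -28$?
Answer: $\frac{13819339}{14448} \approx 956.49$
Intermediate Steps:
$y = 2$ ($y = -26 + 28 = 2$)
$N = 3$ ($N = 3 + \left(-2 - 4\right) 0 \cdot 4 = 3 + \left(-6\right) 0 \cdot 4 = 3 + 0 \cdot 4 = 3 + 0 = 3$)
$x{\left(Z,g \right)} = 3$
$- \frac{4071}{4816} + \frac{2872}{x{\left(y,43 \right)}} = - \frac{4071}{4816} + \frac{2872}{3} = \frac{13819339}{14448}$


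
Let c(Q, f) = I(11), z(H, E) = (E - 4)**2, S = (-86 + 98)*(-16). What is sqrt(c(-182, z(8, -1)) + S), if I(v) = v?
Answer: I*sqrt(181) ≈ 13.454*I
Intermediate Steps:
S = -192 (S = 12*(-16) = -192)
z(H, E) = (-4 + E)**2
c(Q, f) = 11
sqrt(c(-182, z(8, -1)) + S) = sqrt(11 - 192) = sqrt(-181) = I*sqrt(181)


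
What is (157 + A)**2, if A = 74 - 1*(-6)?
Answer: 56169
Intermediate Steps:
A = 80 (A = 74 + 6 = 80)
(157 + A)**2 = (157 + 80)**2 = 237**2 = 56169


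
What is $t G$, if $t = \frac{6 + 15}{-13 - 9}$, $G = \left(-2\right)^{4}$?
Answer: $- \frac{168}{11} \approx -15.273$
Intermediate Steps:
$G = 16$
$t = - \frac{21}{22}$ ($t = \frac{21}{-22} = 21 \left(- \frac{1}{22}\right) = - \frac{21}{22} \approx -0.95455$)
$t G = \left(- \frac{21}{22}\right) 16 = - \frac{168}{11}$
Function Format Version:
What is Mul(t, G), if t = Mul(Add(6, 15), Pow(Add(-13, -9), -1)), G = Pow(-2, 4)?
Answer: Rational(-168, 11) ≈ -15.273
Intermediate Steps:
G = 16
t = Rational(-21, 22) (t = Mul(21, Pow(-22, -1)) = Mul(21, Rational(-1, 22)) = Rational(-21, 22) ≈ -0.95455)
Mul(t, G) = Mul(Rational(-21, 22), 16) = Rational(-168, 11)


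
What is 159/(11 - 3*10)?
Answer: -159/19 ≈ -8.3684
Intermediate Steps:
159/(11 - 3*10) = 159/(11 - 30) = 159/(-19) = 159*(-1/19) = -159/19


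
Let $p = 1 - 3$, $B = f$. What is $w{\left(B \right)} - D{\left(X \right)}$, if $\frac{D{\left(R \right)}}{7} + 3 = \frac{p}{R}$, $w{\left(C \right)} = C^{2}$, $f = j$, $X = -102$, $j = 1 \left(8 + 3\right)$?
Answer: $\frac{7235}{51} \approx 141.86$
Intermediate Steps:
$j = 11$ ($j = 1 \cdot 11 = 11$)
$f = 11$
$B = 11$
$p = -2$ ($p = 1 - 3 = -2$)
$D{\left(R \right)} = -21 - \frac{14}{R}$ ($D{\left(R \right)} = -21 + 7 \left(- \frac{2}{R}\right) = -21 - \frac{14}{R}$)
$w{\left(B \right)} - D{\left(X \right)} = 11^{2} - \left(-21 - \frac{14}{-102}\right) = 121 - \left(-21 - - \frac{7}{51}\right) = 121 - \left(-21 + \frac{7}{51}\right) = 121 - - \frac{1064}{51} = 121 + \frac{1064}{51} = \frac{7235}{51}$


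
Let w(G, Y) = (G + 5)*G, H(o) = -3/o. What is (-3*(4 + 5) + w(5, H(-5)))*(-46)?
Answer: -1058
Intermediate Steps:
w(G, Y) = G*(5 + G) (w(G, Y) = (5 + G)*G = G*(5 + G))
(-3*(4 + 5) + w(5, H(-5)))*(-46) = (-3*(4 + 5) + 5*(5 + 5))*(-46) = (-3*9 + 5*10)*(-46) = (-27 + 50)*(-46) = 23*(-46) = -1058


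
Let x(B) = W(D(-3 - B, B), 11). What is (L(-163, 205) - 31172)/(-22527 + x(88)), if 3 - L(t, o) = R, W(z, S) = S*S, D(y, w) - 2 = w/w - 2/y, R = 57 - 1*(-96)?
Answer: 15661/11203 ≈ 1.3979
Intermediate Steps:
R = 153 (R = 57 + 96 = 153)
D(y, w) = 3 - 2/y (D(y, w) = 2 + (w/w - 2/y) = 2 + (1 - 2/y) = 3 - 2/y)
W(z, S) = S**2
L(t, o) = -150 (L(t, o) = 3 - 1*153 = 3 - 153 = -150)
x(B) = 121 (x(B) = 11**2 = 121)
(L(-163, 205) - 31172)/(-22527 + x(88)) = (-150 - 31172)/(-22527 + 121) = -31322/(-22406) = -31322*(-1/22406) = 15661/11203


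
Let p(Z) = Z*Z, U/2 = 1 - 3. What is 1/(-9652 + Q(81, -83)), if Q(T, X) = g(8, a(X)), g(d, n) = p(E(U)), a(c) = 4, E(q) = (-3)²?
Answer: -1/9571 ≈ -0.00010448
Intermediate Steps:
U = -4 (U = 2*(1 - 3) = 2*(-2) = -4)
E(q) = 9
p(Z) = Z²
g(d, n) = 81 (g(d, n) = 9² = 81)
Q(T, X) = 81
1/(-9652 + Q(81, -83)) = 1/(-9652 + 81) = 1/(-9571) = -1/9571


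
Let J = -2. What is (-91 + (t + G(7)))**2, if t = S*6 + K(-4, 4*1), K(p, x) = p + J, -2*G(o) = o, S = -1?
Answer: 45369/4 ≈ 11342.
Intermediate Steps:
G(o) = -o/2
K(p, x) = -2 + p (K(p, x) = p - 2 = -2 + p)
t = -12 (t = -1*6 + (-2 - 4) = -6 - 6 = -12)
(-91 + (t + G(7)))**2 = (-91 + (-12 - 1/2*7))**2 = (-91 + (-12 - 7/2))**2 = (-91 - 31/2)**2 = (-213/2)**2 = 45369/4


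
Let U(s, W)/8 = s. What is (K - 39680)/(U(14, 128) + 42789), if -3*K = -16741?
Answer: -102299/128703 ≈ -0.79485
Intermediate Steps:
K = 16741/3 (K = -1/3*(-16741) = 16741/3 ≈ 5580.3)
U(s, W) = 8*s
(K - 39680)/(U(14, 128) + 42789) = (16741/3 - 39680)/(8*14 + 42789) = -102299/(3*(112 + 42789)) = -102299/3/42901 = -102299/3*1/42901 = -102299/128703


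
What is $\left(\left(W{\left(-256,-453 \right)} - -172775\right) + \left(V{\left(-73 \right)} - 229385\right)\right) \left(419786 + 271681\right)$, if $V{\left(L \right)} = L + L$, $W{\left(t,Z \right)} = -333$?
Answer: $-39475159563$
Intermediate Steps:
$V{\left(L \right)} = 2 L$
$\left(\left(W{\left(-256,-453 \right)} - -172775\right) + \left(V{\left(-73 \right)} - 229385\right)\right) \left(419786 + 271681\right) = \left(\left(-333 - -172775\right) + \left(2 \left(-73\right) - 229385\right)\right) \left(419786 + 271681\right) = \left(\left(-333 + 172775\right) - 229531\right) 691467 = \left(172442 - 229531\right) 691467 = \left(-57089\right) 691467 = -39475159563$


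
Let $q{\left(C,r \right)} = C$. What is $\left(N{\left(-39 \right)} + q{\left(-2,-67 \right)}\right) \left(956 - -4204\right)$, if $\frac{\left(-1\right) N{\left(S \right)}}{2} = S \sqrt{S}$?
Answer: $-10320 + 402480 i \sqrt{39} \approx -10320.0 + 2.5135 \cdot 10^{6} i$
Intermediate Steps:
$N{\left(S \right)} = - 2 S^{\frac{3}{2}}$ ($N{\left(S \right)} = - 2 S \sqrt{S} = - 2 S^{\frac{3}{2}}$)
$\left(N{\left(-39 \right)} + q{\left(-2,-67 \right)}\right) \left(956 - -4204\right) = \left(- 2 \left(-39\right)^{\frac{3}{2}} - 2\right) \left(956 - -4204\right) = \left(- 2 \left(- 39 i \sqrt{39}\right) - 2\right) \left(956 + 4204\right) = \left(78 i \sqrt{39} - 2\right) 5160 = \left(-2 + 78 i \sqrt{39}\right) 5160 = -10320 + 402480 i \sqrt{39}$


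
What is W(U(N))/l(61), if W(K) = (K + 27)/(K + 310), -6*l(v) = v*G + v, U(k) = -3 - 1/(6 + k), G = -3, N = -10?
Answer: 291/74969 ≈ 0.0038816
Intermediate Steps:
l(v) = v/3 (l(v) = -(v*(-3) + v)/6 = -(-3*v + v)/6 = -(-1)*v/3 = v/3)
W(K) = (27 + K)/(310 + K)
W(U(N))/l(61) = ((27 + (-19 - 3*(-10))/(6 - 10))/(310 + (-19 - 3*(-10))/(6 - 10)))/(((⅓)*61)) = ((27 + (-19 + 30)/(-4))/(310 + (-19 + 30)/(-4)))/(61/3) = ((27 - ¼*11)/(310 - ¼*11))*(3/61) = ((27 - 11/4)/(310 - 11/4))*(3/61) = ((97/4)/(1229/4))*(3/61) = ((4/1229)*(97/4))*(3/61) = (97/1229)*(3/61) = 291/74969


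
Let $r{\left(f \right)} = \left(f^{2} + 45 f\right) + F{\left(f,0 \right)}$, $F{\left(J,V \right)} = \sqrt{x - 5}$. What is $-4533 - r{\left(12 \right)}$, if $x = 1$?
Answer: $-5217 - 2 i \approx -5217.0 - 2.0 i$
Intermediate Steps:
$F{\left(J,V \right)} = 2 i$ ($F{\left(J,V \right)} = \sqrt{1 - 5} = \sqrt{-4} = 2 i$)
$r{\left(f \right)} = f^{2} + 2 i + 45 f$ ($r{\left(f \right)} = \left(f^{2} + 45 f\right) + 2 i = f^{2} + 2 i + 45 f$)
$-4533 - r{\left(12 \right)} = -4533 - \left(12^{2} + 2 i + 45 \cdot 12\right) = -4533 - \left(144 + 2 i + 540\right) = -4533 - \left(684 + 2 i\right) = -5217 - 2 i$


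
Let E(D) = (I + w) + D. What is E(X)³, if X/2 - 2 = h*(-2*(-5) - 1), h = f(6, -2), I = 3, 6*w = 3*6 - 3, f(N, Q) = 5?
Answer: 7880599/8 ≈ 9.8508e+5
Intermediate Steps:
w = 5/2 (w = (3*6 - 3)/6 = (18 - 3)/6 = (⅙)*15 = 5/2 ≈ 2.5000)
h = 5
X = 94 (X = 4 + 2*(5*(-2*(-5) - 1)) = 4 + 2*(5*(10 - 1)) = 4 + 2*(5*9) = 4 + 2*45 = 4 + 90 = 94)
E(D) = 11/2 + D (E(D) = (3 + 5/2) + D = 11/2 + D)
E(X)³ = (11/2 + 94)³ = (199/2)³ = 7880599/8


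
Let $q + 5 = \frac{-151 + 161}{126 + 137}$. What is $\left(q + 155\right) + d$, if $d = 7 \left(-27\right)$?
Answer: $- \frac{10247}{263} \approx -38.962$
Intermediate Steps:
$d = -189$
$q = - \frac{1305}{263}$ ($q = -5 + \frac{-151 + 161}{126 + 137} = -5 + \frac{10}{263} = - \frac{1305}{263} \approx -4.962$)
$\left(q + 155\right) + d = \left(- \frac{1305}{263} + 155\right) - 189 = \frac{39460}{263} - 189 = - \frac{10247}{263}$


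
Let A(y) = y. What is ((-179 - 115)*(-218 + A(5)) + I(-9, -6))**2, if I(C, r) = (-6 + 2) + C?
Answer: 3919886881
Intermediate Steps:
I(C, r) = -4 + C
((-179 - 115)*(-218 + A(5)) + I(-9, -6))**2 = ((-179 - 115)*(-218 + 5) + (-4 - 9))**2 = (-294*(-213) - 13)**2 = (62622 - 13)**2 = 62609**2 = 3919886881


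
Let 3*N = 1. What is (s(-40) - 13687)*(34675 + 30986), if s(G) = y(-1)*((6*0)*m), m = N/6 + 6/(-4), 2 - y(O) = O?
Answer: -898702107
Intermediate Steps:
N = ⅓ (N = (⅓)*1 = ⅓ ≈ 0.33333)
y(O) = 2 - O
m = -13/9 (m = (⅓)/6 + 6/(-4) = (⅓)*(⅙) + 6*(-¼) = 1/18 - 3/2 = -13/9 ≈ -1.4444)
s(G) = 0 (s(G) = (2 - 1*(-1))*((6*0)*(-13/9)) = (2 + 1)*(0*(-13/9)) = 3*0 = 0)
(s(-40) - 13687)*(34675 + 30986) = (0 - 13687)*(34675 + 30986) = -13687*65661 = -898702107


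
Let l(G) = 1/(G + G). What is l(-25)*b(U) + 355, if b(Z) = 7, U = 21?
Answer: 17743/50 ≈ 354.86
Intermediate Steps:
l(G) = 1/(2*G)
l(-25)*b(U) + 355 = ((1/2)/(-25))*7 + 355 = ((1/2)*(-1/25))*7 + 355 = -1/50*7 + 355 = -7/50 + 355 = 17743/50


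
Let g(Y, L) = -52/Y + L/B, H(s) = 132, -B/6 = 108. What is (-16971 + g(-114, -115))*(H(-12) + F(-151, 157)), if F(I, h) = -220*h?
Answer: 898647288451/1539 ≈ 5.8392e+8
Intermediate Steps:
B = -648 (B = -6*108 = -648)
g(Y, L) = -52/Y - L/648 (g(Y, L) = -52/Y + L/(-648) = -52/Y + L*(-1/648) = -52/Y - L/648)
(-16971 + g(-114, -115))*(H(-12) + F(-151, 157)) = (-16971 + (-52/(-114) - 1/648*(-115)))*(132 - 220*157) = (-16971 + (-52*(-1/114) + 115/648))*(132 - 34540) = (-16971 + (26/57 + 115/648))*(-34408) = (-16971 + 7801/12312)*(-34408) = -208939151/12312*(-34408) = 898647288451/1539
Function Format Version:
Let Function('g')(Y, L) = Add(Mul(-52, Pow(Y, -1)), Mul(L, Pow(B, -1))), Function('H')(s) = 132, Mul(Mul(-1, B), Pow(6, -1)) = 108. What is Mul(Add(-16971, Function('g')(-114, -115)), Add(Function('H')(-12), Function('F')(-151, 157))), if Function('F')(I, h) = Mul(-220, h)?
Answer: Rational(898647288451, 1539) ≈ 5.8392e+8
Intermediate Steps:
B = -648 (B = Mul(-6, 108) = -648)
Function('g')(Y, L) = Add(Mul(-52, Pow(Y, -1)), Mul(Rational(-1, 648), L)) (Function('g')(Y, L) = Add(Mul(-52, Pow(Y, -1)), Mul(L, Pow(-648, -1))) = Add(Mul(-52, Pow(Y, -1)), Mul(L, Rational(-1, 648))) = Add(Mul(-52, Pow(Y, -1)), Mul(Rational(-1, 648), L)))
Mul(Add(-16971, Function('g')(-114, -115)), Add(Function('H')(-12), Function('F')(-151, 157))) = Mul(Add(-16971, Add(Mul(-52, Pow(-114, -1)), Mul(Rational(-1, 648), -115))), Add(132, Mul(-220, 157))) = Mul(Add(-16971, Add(Mul(-52, Rational(-1, 114)), Rational(115, 648))), Add(132, -34540)) = Mul(Add(-16971, Add(Rational(26, 57), Rational(115, 648))), -34408) = Mul(Add(-16971, Rational(7801, 12312)), -34408) = Mul(Rational(-208939151, 12312), -34408) = Rational(898647288451, 1539)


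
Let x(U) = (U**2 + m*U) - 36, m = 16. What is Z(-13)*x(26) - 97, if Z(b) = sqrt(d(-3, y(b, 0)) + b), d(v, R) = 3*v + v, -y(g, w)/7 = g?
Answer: -97 + 5280*I ≈ -97.0 + 5280.0*I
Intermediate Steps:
y(g, w) = -7*g
x(U) = -36 + U**2 + 16*U (x(U) = (U**2 + 16*U) - 36 = -36 + U**2 + 16*U)
d(v, R) = 4*v
Z(b) = sqrt(-12 + b) (Z(b) = sqrt(4*(-3) + b) = sqrt(-12 + b))
Z(-13)*x(26) - 97 = sqrt(-12 - 13)*(-36 + 26**2 + 16*26) - 97 = sqrt(-25)*(-36 + 676 + 416) - 97 = (5*I)*1056 - 97 = 5280*I - 97 = -97 + 5280*I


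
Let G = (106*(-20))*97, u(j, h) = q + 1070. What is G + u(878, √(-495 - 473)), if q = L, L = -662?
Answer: -205232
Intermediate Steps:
q = -662
u(j, h) = 408 (u(j, h) = -662 + 1070 = 408)
G = -205640 (G = -2120*97 = -205640)
G + u(878, √(-495 - 473)) = -205640 + 408 = -205232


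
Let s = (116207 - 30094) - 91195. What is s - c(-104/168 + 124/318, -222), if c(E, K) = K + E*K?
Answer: -1821930/371 ≈ -4910.9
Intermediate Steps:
s = -5082 (s = 86113 - 91195 = -5082)
s - c(-104/168 + 124/318, -222) = -5082 - (-222)*(1 + (-104/168 + 124/318)) = -5082 - (-222)*(1 + (-104*1/168 + 124*(1/318))) = -5082 - (-222)*(1 + (-13/21 + 62/159)) = -5082 - (-222)*(1 - 85/371) = -5082 - (-222)*286/371 = -5082 - 1*(-63492/371) = -5082 + 63492/371 = -1821930/371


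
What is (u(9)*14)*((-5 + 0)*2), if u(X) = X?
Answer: -1260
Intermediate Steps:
(u(9)*14)*((-5 + 0)*2) = (9*14)*((-5 + 0)*2) = 126*(-5*2) = 126*(-10) = -1260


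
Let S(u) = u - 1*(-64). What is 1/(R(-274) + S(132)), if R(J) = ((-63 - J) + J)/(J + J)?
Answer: 548/107471 ≈ 0.0050991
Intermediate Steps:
R(J) = -63/(2*J) (R(J) = -63*1/(2*J) = -63/(2*J))
S(u) = 64 + u (S(u) = u + 64 = 64 + u)
1/(R(-274) + S(132)) = 1/(-63/2/(-274) + (64 + 132)) = 1/(-63/2*(-1/274) + 196) = 1/(63/548 + 196) = 1/(107471/548) = 548/107471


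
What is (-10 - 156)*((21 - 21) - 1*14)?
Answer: 2324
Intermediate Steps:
(-10 - 156)*((21 - 21) - 1*14) = -166*(0 - 14) = -166*(-14) = 2324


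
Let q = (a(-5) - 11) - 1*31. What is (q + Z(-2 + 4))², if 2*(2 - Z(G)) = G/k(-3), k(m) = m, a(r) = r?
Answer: 17956/9 ≈ 1995.1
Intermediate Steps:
q = -47 (q = (-5 - 11) - 1*31 = -16 - 31 = -47)
Z(G) = 2 + G/6 (Z(G) = 2 - G/(2*(-3)) = 2 - G*(-1)/(2*3) = 2 - (-1)*G/6 = 2 + G/6)
(q + Z(-2 + 4))² = (-47 + (2 + (-2 + 4)/6))² = (-47 + (2 + (⅙)*2))² = (-47 + (2 + ⅓))² = (-47 + 7/3)² = (-134/3)² = 17956/9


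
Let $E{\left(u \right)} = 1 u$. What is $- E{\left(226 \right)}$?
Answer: $-226$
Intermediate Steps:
$E{\left(u \right)} = u$
$- E{\left(226 \right)} = \left(-1\right) 226 = -226$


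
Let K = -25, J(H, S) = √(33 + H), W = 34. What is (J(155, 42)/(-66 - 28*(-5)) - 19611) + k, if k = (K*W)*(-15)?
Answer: -6861 + √47/37 ≈ -6860.8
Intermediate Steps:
k = 12750 (k = -25*34*(-15) = -850*(-15) = 12750)
(J(155, 42)/(-66 - 28*(-5)) - 19611) + k = (√(33 + 155)/(-66 - 28*(-5)) - 19611) + 12750 = (√188/(-66 + 140) - 19611) + 12750 = ((2*√47)/74 - 19611) + 12750 = ((2*√47)*(1/74) - 19611) + 12750 = (√47/37 - 19611) + 12750 = (-19611 + √47/37) + 12750 = -6861 + √47/37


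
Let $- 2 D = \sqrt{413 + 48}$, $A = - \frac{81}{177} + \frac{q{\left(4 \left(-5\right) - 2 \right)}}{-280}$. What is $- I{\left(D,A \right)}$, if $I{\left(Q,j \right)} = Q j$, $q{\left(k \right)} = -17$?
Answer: $- \frac{6557 \sqrt{461}}{33040} \approx -4.261$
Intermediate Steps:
$A = - \frac{6557}{16520}$ ($A = - \frac{81}{177} - \frac{17}{-280} = \left(-81\right) \frac{1}{177} - - \frac{17}{280} = - \frac{27}{59} + \frac{17}{280} = - \frac{6557}{16520} \approx -0.39691$)
$D = - \frac{\sqrt{461}}{2}$ ($D = - \frac{\sqrt{413 + 48}}{2} = - \frac{\sqrt{461}}{2} \approx -10.735$)
$- I{\left(D,A \right)} = - \frac{- \frac{\sqrt{461}}{2} \left(-6557\right)}{16520} = - \frac{6557 \sqrt{461}}{33040}$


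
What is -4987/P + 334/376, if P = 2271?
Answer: -558299/426948 ≈ -1.3077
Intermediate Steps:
-4987/P + 334/376 = -4987/2271 + 334/376 = -4987*1/2271 + 334*(1/376) = -4987/2271 + 167/188 = -558299/426948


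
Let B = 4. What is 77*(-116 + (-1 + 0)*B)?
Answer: -9240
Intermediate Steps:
77*(-116 + (-1 + 0)*B) = 77*(-116 + (-1 + 0)*4) = 77*(-116 - 1*4) = 77*(-116 - 4) = 77*(-120) = -9240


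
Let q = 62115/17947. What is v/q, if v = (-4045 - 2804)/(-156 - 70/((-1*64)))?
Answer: 1311136032/102634685 ≈ 12.775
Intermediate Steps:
v = 219168/4957 (v = -6849/(-156 - 70/(-64)) = -6849/(-156 - 70*(-1/64)) = -6849/(-156 + 35/32) = -6849/(-4957/32) = -6849*(-32/4957) = 219168/4957 ≈ 44.214)
q = 62115/17947 (q = 62115*(1/17947) = 62115/17947 ≈ 3.4610)
v/q = 219168/(4957*(62115/17947)) = (219168/4957)*(17947/62115) = 1311136032/102634685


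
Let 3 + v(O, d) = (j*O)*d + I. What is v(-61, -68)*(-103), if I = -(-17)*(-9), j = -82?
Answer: 35050076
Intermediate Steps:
I = -153 (I = -1*153 = -153)
v(O, d) = -156 - 82*O*d (v(O, d) = -3 + ((-82*O)*d - 153) = -3 + (-82*O*d - 153) = -3 + (-153 - 82*O*d) = -156 - 82*O*d)
v(-61, -68)*(-103) = (-156 - 82*(-61)*(-68))*(-103) = (-156 - 340136)*(-103) = -340292*(-103) = 35050076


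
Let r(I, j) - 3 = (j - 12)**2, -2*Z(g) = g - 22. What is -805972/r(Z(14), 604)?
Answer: -805972/350467 ≈ -2.2997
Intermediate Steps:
Z(g) = 11 - g/2 (Z(g) = -(g - 22)/2 = -(-22 + g)/2 = 11 - g/2)
r(I, j) = 3 + (-12 + j)**2 (r(I, j) = 3 + (j - 12)**2 = 3 + (-12 + j)**2)
-805972/r(Z(14), 604) = -805972/(3 + (-12 + 604)**2) = -805972/(3 + 592**2) = -805972/(3 + 350464) = -805972/350467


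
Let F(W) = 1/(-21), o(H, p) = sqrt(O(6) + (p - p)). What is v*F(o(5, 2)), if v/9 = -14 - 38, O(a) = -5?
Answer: 156/7 ≈ 22.286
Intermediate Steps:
o(H, p) = I*sqrt(5) (o(H, p) = sqrt(-5 + (p - p)) = sqrt(-5 + 0) = sqrt(-5) = I*sqrt(5))
v = -468 (v = 9*(-14 - 38) = 9*(-52) = -468)
F(W) = -1/21
v*F(o(5, 2)) = -468*(-1/21) = 156/7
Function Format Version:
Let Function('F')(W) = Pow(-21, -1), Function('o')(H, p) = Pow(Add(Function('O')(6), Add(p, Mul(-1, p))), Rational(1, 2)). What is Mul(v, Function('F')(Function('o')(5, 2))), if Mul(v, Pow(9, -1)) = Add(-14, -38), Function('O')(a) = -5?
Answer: Rational(156, 7) ≈ 22.286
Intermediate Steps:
Function('o')(H, p) = Mul(I, Pow(5, Rational(1, 2))) (Function('o')(H, p) = Pow(Add(-5, Add(p, Mul(-1, p))), Rational(1, 2)) = Pow(Add(-5, 0), Rational(1, 2)) = Pow(-5, Rational(1, 2)) = Mul(I, Pow(5, Rational(1, 2))))
v = -468 (v = Mul(9, Add(-14, -38)) = Mul(9, -52) = -468)
Function('F')(W) = Rational(-1, 21)
Mul(v, Function('F')(Function('o')(5, 2))) = Mul(-468, Rational(-1, 21)) = Rational(156, 7)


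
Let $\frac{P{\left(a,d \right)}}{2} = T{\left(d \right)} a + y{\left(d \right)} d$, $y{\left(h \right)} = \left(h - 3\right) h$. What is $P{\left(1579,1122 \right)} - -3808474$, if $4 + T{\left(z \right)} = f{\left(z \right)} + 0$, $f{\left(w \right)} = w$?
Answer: $2824721510$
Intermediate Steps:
$y{\left(h \right)} = h \left(-3 + h\right)$ ($y{\left(h \right)} = \left(-3 + h\right) h = h \left(-3 + h\right)$)
$T{\left(z \right)} = -4 + z$ ($T{\left(z \right)} = -4 + \left(z + 0\right) = -4 + z$)
$P{\left(a,d \right)} = 2 a \left(-4 + d\right) + 2 d^{2} \left(-3 + d\right)$ ($P{\left(a,d \right)} = 2 \left(\left(-4 + d\right) a + d \left(-3 + d\right) d\right) = 2 \left(a \left(-4 + d\right) + d^{2} \left(-3 + d\right)\right) = 2 a \left(-4 + d\right) + 2 d^{2} \left(-3 + d\right)$)
$P{\left(1579,1122 \right)} - -3808474 = \left(2 \cdot 1579 \left(-4 + 1122\right) + 2 \cdot 1122^{2} \left(-3 + 1122\right)\right) - -3808474 = \left(2 \cdot 1579 \cdot 1118 + 2 \cdot 1258884 \cdot 1119\right) + 3808474 = \left(3530644 + 2817382392\right) + 3808474 = 2820913036 + 3808474 = 2824721510$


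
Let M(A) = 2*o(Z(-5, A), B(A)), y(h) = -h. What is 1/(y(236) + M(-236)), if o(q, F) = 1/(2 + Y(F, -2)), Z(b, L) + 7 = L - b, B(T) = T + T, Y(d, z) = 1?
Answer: -3/706 ≈ -0.0042493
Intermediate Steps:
B(T) = 2*T
Z(b, L) = -7 + L - b (Z(b, L) = -7 + (L - b) = -7 + L - b)
o(q, F) = 1/3 (o(q, F) = 1/(2 + 1) = 1/3)
M(A) = 2/3 (M(A) = 2*(1/3) = 2/3)
1/(y(236) + M(-236)) = 1/(-1*236 + 2/3) = 1/(-236 + 2/3) = 1/(-706/3) = -3/706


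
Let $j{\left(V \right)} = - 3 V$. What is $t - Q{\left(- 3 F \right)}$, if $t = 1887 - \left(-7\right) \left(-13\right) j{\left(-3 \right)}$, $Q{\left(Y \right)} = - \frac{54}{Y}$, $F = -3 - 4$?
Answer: $\frac{7494}{7} \approx 1070.6$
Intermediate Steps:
$F = -7$ ($F = -3 - 4 = -7$)
$t = 1068$ ($t = 1887 - \left(-7\right) \left(-13\right) \left(\left(-3\right) \left(-3\right)\right) = 1887 - 91 \cdot 9 = 1887 - 819 = 1068$)
$t - Q{\left(- 3 F \right)} = 1068 - - \frac{54}{\left(-3\right) \left(-7\right)} = 1068 - - \frac{54}{21} = 1068 - \left(-54\right) \frac{1}{21} = 1068 - - \frac{18}{7} = 1068 + \frac{18}{7} = \frac{7494}{7}$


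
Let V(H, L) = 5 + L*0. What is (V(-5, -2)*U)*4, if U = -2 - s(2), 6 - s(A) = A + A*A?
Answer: -40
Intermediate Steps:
s(A) = 6 - A - A² (s(A) = 6 - (A + A*A) = 6 - (A + A²) = 6 + (-A - A²) = 6 - A - A²)
V(H, L) = 5 (V(H, L) = 5 + 0 = 5)
U = -2 (U = -2 - (6 - 1*2 - 1*2²) = -2 - (6 - 2 - 1*4) = -2 - (6 - 2 - 4) = -2 - 1*0 = -2 + 0 = -2)
(V(-5, -2)*U)*4 = (5*(-2))*4 = -10*4 = -40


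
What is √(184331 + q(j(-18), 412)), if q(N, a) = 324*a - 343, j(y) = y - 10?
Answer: 2*√79369 ≈ 563.45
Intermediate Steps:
j(y) = -10 + y
q(N, a) = -343 + 324*a
√(184331 + q(j(-18), 412)) = √(184331 + (-343 + 324*412)) = √(184331 + (-343 + 133488)) = √(184331 + 133145) = √317476 = 2*√79369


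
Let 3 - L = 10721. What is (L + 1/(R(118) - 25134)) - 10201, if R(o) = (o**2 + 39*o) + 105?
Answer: -136036258/6503 ≈ -20919.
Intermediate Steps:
R(o) = 105 + o**2 + 39*o
L = -10718 (L = 3 - 1*10721 = 3 - 10721 = -10718)
(L + 1/(R(118) - 25134)) - 10201 = (-10718 + 1/((105 + 118**2 + 39*118) - 25134)) - 10201 = (-10718 + 1/((105 + 13924 + 4602) - 25134)) - 10201 = (-10718 + 1/(18631 - 25134)) - 10201 = (-10718 + 1/(-6503)) - 10201 = (-10718 - 1/6503) - 10201 = -69699155/6503 - 10201 = -136036258/6503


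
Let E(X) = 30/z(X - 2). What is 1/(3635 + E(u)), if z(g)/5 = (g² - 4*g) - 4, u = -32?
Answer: 644/2340943 ≈ 0.00027510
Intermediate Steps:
z(g) = -20 - 20*g + 5*g² (z(g) = 5*((g² - 4*g) - 4) = 5*(-4 + g² - 4*g) = -20 - 20*g + 5*g²)
E(X) = 30/(20 - 20*X + 5*(-2 + X)²) (E(X) = 30/(-20 - 20*(X - 2) + 5*(X - 2)²) = 30/(-20 - 20*(-2 + X) + 5*(-2 + X)²) = 30/(-20 + (40 - 20*X) + 5*(-2 + X)²) = 30/(20 - 20*X + 5*(-2 + X)²))
1/(3635 + E(u)) = 1/(3635 + 6/(8 + (-32)² - 8*(-32))) = 1/(3635 + 6/(8 + 1024 + 256)) = 1/(3635 + 6/1288) = 1/(3635 + 6*(1/1288)) = 1/(3635 + 3/644) = 1/(2340943/644) = 644/2340943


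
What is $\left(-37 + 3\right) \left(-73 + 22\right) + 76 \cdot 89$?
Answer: $8498$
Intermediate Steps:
$\left(-37 + 3\right) \left(-73 + 22\right) + 76 \cdot 89 = \left(-34\right) \left(-51\right) + 6764 = 1734 + 6764 = 8498$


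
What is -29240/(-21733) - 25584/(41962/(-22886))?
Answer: 6363116839336/455980073 ≈ 13955.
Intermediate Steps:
-29240/(-21733) - 25584/(41962/(-22886)) = -29240*(-1/21733) - 25584/(41962*(-1/22886)) = 29240/21733 - 25584/(-20981/11443) = 29240/21733 - 25584*(-11443/20981) = 29240/21733 + 292757712/20981 = 6363116839336/455980073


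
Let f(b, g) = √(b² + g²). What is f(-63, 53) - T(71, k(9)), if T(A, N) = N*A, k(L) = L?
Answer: -639 + √6778 ≈ -556.67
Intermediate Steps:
T(A, N) = A*N
f(-63, 53) - T(71, k(9)) = √((-63)² + 53²) - 71*9 = √(3969 + 2809) - 1*639 = √6778 - 639 = -639 + √6778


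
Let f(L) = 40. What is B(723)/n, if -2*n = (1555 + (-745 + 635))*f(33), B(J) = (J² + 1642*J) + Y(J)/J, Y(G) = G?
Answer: -427474/7225 ≈ -59.166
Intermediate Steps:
B(J) = 1 + J² + 1642*J (B(J) = (J² + 1642*J) + J/J = (J² + 1642*J) + 1 = 1 + J² + 1642*J)
n = -28900 (n = -(1555 + (-745 + 635))*40/2 = -(1555 - 110)*40/2 = -1445*40/2 = -½*57800 = -28900)
B(723)/n = (1 + 723*(1642 + 723))/(-28900) = (1 + 723*2365)*(-1/28900) = (1 + 1709895)*(-1/28900) = 1709896*(-1/28900) = -427474/7225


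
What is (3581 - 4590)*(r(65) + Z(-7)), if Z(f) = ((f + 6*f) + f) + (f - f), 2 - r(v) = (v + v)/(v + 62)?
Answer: 7050892/127 ≈ 55519.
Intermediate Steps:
r(v) = 2 - 2*v/(62 + v) (r(v) = 2 - (v + v)/(v + 62) = 2 - 2*v/(62 + v))
Z(f) = 8*f (Z(f) = (7*f + f) + 0 = 8*f + 0 = 8*f)
(3581 - 4590)*(r(65) + Z(-7)) = (3581 - 4590)*(124/(62 + 65) + 8*(-7)) = -1009*(124/127 - 56) = -1009*(-6988/127) = 7050892/127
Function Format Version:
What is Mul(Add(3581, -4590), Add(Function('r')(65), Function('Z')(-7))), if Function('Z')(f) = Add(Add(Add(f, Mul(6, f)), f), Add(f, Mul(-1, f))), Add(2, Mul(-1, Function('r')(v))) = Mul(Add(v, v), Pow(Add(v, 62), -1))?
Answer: Rational(7050892, 127) ≈ 55519.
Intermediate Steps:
Function('r')(v) = Add(2, Mul(-2, v, Pow(Add(62, v), -1))) (Function('r')(v) = Add(2, Mul(-1, Mul(Add(v, v), Pow(Add(v, 62), -1)))) = Add(2, Mul(-1, Mul(Mul(2, v), Pow(Add(62, v), -1)))) = Add(2, Mul(-1, Mul(2, v, Pow(Add(62, v), -1)))) = Add(2, Mul(-2, v, Pow(Add(62, v), -1))))
Function('Z')(f) = Mul(8, f) (Function('Z')(f) = Add(Add(Mul(7, f), f), 0) = Add(Mul(8, f), 0) = Mul(8, f))
Mul(Add(3581, -4590), Add(Function('r')(65), Function('Z')(-7))) = Mul(Add(3581, -4590), Add(Mul(124, Pow(Add(62, 65), -1)), Mul(8, -7))) = Mul(-1009, Add(Mul(124, Pow(127, -1)), -56)) = Mul(-1009, Add(Mul(124, Rational(1, 127)), -56)) = Mul(-1009, Add(Rational(124, 127), -56)) = Mul(-1009, Rational(-6988, 127)) = Rational(7050892, 127)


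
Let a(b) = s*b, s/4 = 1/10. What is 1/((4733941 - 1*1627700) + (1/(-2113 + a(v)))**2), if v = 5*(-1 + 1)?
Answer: 4464769/13868648523330 ≈ 3.2193e-7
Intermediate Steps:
v = 0 (v = 5*0 = 0)
s = 2/5 (s = 4/10 = 4*(1/10) = 2/5 ≈ 0.40000)
a(b) = 2*b/5
1/((4733941 - 1*1627700) + (1/(-2113 + a(v)))**2) = 1/((4733941 - 1*1627700) + (1/(-2113 + (2/5)*0))**2) = 1/((4733941 - 1627700) + (1/(-2113 + 0))**2) = 1/(3106241 + (1/(-2113))**2) = 1/(3106241 + (-1/2113)**2) = 1/(3106241 + 1/4464769) = 1/(13868648523330/4464769) = 4464769/13868648523330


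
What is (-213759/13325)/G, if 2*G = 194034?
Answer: -5481/33147475 ≈ -0.00016535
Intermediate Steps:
G = 97017 (G = (½)*194034 = 97017)
(-213759/13325)/G = -213759/13325/97017 = -213759*1/13325*(1/97017) = -16443/1025*1/97017 = -5481/33147475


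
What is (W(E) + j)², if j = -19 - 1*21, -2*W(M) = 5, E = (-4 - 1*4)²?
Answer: 7225/4 ≈ 1806.3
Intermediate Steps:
E = 64 (E = (-4 - 4)² = (-8)² = 64)
W(M) = -5/2 (W(M) = -½*5 = -5/2)
j = -40 (j = -19 - 21 = -40)
(W(E) + j)² = (-5/2 - 40)² = (-85/2)² = 7225/4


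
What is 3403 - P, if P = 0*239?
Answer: 3403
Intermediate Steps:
P = 0
3403 - P = 3403 - 1*0 = 3403 + 0 = 3403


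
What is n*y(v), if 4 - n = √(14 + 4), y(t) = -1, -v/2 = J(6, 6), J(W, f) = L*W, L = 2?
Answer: -4 + 3*√2 ≈ 0.24264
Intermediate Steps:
J(W, f) = 2*W
v = -24 (v = -4*6 = -2*12 = -24)
n = 4 - 3*√2 (n = 4 - √(14 + 4) = 4 - √18 = 4 - 3*√2 ≈ -0.24264)
n*y(v) = (4 - 3*√2)*(-1) = -4 + 3*√2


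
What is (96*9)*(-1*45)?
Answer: -38880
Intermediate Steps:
(96*9)*(-1*45) = 864*(-45) = -38880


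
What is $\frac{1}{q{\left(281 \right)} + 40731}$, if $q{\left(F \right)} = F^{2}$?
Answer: $\frac{1}{119692} \approx 8.3548 \cdot 10^{-6}$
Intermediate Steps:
$\frac{1}{q{\left(281 \right)} + 40731} = \frac{1}{281^{2} + 40731} = \frac{1}{78961 + 40731} = \frac{1}{119692}$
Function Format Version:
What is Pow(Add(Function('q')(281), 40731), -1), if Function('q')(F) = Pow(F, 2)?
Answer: Rational(1, 119692) ≈ 8.3548e-6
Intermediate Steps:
Pow(Add(Function('q')(281), 40731), -1) = Pow(Add(Pow(281, 2), 40731), -1) = Pow(Add(78961, 40731), -1) = Pow(119692, -1) = Rational(1, 119692)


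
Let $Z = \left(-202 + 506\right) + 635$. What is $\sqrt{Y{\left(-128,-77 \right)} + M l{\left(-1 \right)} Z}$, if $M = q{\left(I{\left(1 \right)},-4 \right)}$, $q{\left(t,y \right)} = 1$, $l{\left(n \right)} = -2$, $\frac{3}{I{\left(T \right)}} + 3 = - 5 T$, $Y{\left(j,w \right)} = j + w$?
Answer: $i \sqrt{2083} \approx 45.64 i$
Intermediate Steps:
$I{\left(T \right)} = \frac{3}{-3 - 5 T}$
$M = 1$
$Z = 939$ ($Z = 304 + 635 = 939$)
$\sqrt{Y{\left(-128,-77 \right)} + M l{\left(-1 \right)} Z} = \sqrt{\left(-128 - 77\right) + 1 \left(-2\right) 939} = \sqrt{-205 - 1878} = \sqrt{-2083} = i \sqrt{2083}$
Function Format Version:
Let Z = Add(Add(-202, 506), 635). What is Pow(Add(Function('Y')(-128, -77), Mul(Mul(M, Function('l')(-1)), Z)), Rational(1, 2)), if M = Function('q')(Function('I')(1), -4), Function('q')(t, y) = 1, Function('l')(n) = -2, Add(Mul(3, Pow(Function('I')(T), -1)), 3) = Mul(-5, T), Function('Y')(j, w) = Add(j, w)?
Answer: Mul(I, Pow(2083, Rational(1, 2))) ≈ Mul(45.640, I)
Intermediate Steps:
Function('I')(T) = Mul(3, Pow(Add(-3, Mul(-5, T)), -1))
M = 1
Z = 939 (Z = Add(304, 635) = 939)
Pow(Add(Function('Y')(-128, -77), Mul(Mul(M, Function('l')(-1)), Z)), Rational(1, 2)) = Pow(Add(Add(-128, -77), Mul(Mul(1, -2), 939)), Rational(1, 2)) = Pow(Add(-205, Mul(-2, 939)), Rational(1, 2)) = Pow(Add(-205, -1878), Rational(1, 2)) = Pow(-2083, Rational(1, 2)) = Mul(I, Pow(2083, Rational(1, 2)))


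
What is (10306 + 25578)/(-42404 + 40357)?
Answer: -35884/2047 ≈ -17.530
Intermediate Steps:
(10306 + 25578)/(-42404 + 40357) = 35884/(-2047) = 35884*(-1/2047) = -35884/2047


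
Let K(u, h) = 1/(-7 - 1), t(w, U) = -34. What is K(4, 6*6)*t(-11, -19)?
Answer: 17/4 ≈ 4.2500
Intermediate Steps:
K(u, h) = -1/8 (K(u, h) = 1/(-8) = -1/8)
K(4, 6*6)*t(-11, -19) = -1/8*(-34) = 17/4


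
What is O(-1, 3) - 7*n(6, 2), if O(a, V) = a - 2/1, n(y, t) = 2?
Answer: -17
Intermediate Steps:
O(a, V) = -2 + a (O(a, V) = a - 2*1 = a - 2 = -2 + a)
O(-1, 3) - 7*n(6, 2) = (-2 - 1) - 7*2 = -3 - 14 = -17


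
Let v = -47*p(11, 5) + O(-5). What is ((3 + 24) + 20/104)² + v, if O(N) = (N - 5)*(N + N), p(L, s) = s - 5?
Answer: 567449/676 ≈ 839.42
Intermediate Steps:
p(L, s) = -5 + s
O(N) = 2*N*(-5 + N) (O(N) = (-5 + N)*(2*N) = 2*N*(-5 + N))
v = 100 (v = -47*(-5 + 5) + 2*(-5)*(-5 - 5) = -47*0 + 2*(-5)*(-10) = 0 + 100 = 100)
((3 + 24) + 20/104)² + v = ((3 + 24) + 20/104)² + 100 = (27 + 20*(1/104))² + 100 = (27 + 5/26)² + 100 = (707/26)² + 100 = 499849/676 + 100 = 567449/676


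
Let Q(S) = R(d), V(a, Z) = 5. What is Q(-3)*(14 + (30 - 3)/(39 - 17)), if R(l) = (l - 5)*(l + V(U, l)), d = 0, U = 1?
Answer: -8375/22 ≈ -380.68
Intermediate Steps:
R(l) = (-5 + l)*(5 + l) (R(l) = (l - 5)*(l + 5) = (-5 + l)*(5 + l))
Q(S) = -25 (Q(S) = -25 + 0² = -25 + 0 = -25)
Q(-3)*(14 + (30 - 3)/(39 - 17)) = -25*(14 + (30 - 3)/(39 - 17)) = -25*(14 + 27/22) = -25*335/22 = -8375/22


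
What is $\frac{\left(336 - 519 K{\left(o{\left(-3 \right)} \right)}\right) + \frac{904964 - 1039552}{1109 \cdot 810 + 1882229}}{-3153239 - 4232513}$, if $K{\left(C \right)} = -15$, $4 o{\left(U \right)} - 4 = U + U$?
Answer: $- \frac{22580460211}{20536223765288} \approx -0.0010995$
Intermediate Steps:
$o{\left(U \right)} = 1 + \frac{U}{2}$ ($o{\left(U \right)} = 1 + \frac{U + U}{4} = 1 + \frac{2 U}{4} = 1 + \frac{U}{2}$)
$\frac{\left(336 - 519 K{\left(o{\left(-3 \right)} \right)}\right) + \frac{904964 - 1039552}{1109 \cdot 810 + 1882229}}{-3153239 - 4232513} = \frac{\left(336 - -7785\right) + \frac{904964 - 1039552}{1109 \cdot 810 + 1882229}}{-3153239 - 4232513} = \frac{\left(336 + 7785\right) - \frac{134588}{898290 + 1882229}}{-7385752} = \left(8121 - \frac{134588}{2780519}\right) \left(- \frac{1}{7385752}\right) = \frac{22580460211}{2780519} \left(- \frac{1}{7385752}\right) = - \frac{22580460211}{20536223765288}$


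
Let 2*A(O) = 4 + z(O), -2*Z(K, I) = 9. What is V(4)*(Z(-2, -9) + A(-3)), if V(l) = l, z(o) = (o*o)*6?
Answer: 98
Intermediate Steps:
z(o) = 6*o² (z(o) = o²*6 = 6*o²)
Z(K, I) = -9/2 (Z(K, I) = -½*9 = -9/2)
A(O) = 2 + 3*O² (A(O) = (4 + 6*O²)/2 = 2 + 3*O²)
V(4)*(Z(-2, -9) + A(-3)) = 4*(-9/2 + (2 + 3*(-3)²)) = 4*(-9/2 + (2 + 3*9)) = 4*(-9/2 + (2 + 27)) = 4*(-9/2 + 29) = 4*(49/2) = 98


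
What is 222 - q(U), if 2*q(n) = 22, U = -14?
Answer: 211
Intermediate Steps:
q(n) = 11 (q(n) = (½)*22 = 11)
222 - q(U) = 222 - 1*11 = 222 - 11 = 211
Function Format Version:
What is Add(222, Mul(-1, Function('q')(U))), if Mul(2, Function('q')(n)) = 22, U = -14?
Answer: 211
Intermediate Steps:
Function('q')(n) = 11 (Function('q')(n) = Mul(Rational(1, 2), 22) = 11)
Add(222, Mul(-1, Function('q')(U))) = Add(222, Mul(-1, 11)) = Add(222, -11) = 211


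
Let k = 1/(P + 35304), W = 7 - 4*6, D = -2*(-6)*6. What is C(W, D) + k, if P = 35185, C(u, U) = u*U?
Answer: -86278535/70489 ≈ -1224.0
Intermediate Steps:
D = 72 (D = 12*6 = 72)
W = -17 (W = 7 - 24 = -17)
C(u, U) = U*u
k = 1/70489 (k = 1/(35185 + 35304) = 1/70489 ≈ 1.4187e-5)
C(W, D) + k = 72*(-17) + 1/70489 = -1224 + 1/70489 = -86278535/70489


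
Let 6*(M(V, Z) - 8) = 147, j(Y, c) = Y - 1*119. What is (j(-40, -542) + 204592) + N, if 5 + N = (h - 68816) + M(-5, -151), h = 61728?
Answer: 394745/2 ≈ 1.9737e+5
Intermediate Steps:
j(Y, c) = -119 + Y (j(Y, c) = Y - 119 = -119 + Y)
M(V, Z) = 65/2 (M(V, Z) = 8 + (⅙)*147 = 8 + 49/2 = 65/2)
N = -14121/2 (N = -5 + ((61728 - 68816) + 65/2) = -5 + (-7088 + 65/2) = -5 - 14111/2 = -14121/2 ≈ -7060.5)
(j(-40, -542) + 204592) + N = ((-119 - 40) + 204592) - 14121/2 = (-159 + 204592) - 14121/2 = 204433 - 14121/2 = 394745/2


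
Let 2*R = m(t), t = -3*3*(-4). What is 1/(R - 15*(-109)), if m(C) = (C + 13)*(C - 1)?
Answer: 2/4985 ≈ 0.00040120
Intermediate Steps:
t = 36 (t = -9*(-4) = 36)
m(C) = (-1 + C)*(13 + C) (m(C) = (13 + C)*(-1 + C) = (-1 + C)*(13 + C))
R = 1715/2 (R = (-13 + 36² + 12*36)/2 = (-13 + 1296 + 432)/2 = (½)*1715 = 1715/2 ≈ 857.50)
1/(R - 15*(-109)) = 1/(1715/2 - 15*(-109)) = 1/(1715/2 + 1635) = 1/(4985/2) = 2/4985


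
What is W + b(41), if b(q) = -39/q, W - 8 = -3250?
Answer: -132961/41 ≈ -3243.0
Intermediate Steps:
W = -3242 (W = 8 - 3250 = -3242)
W + b(41) = -3242 - 39/41 = -132961/41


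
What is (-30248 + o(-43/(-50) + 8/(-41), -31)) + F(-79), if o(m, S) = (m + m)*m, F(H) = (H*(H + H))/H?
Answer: -63888749731/2101250 ≈ -30405.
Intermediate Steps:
F(H) = 2*H (F(H) = (H*(2*H))/H = (2*H²)/H = 2*H)
o(m, S) = 2*m² (o(m, S) = (2*m)*m = 2*m²)
(-30248 + o(-43/(-50) + 8/(-41), -31)) + F(-79) = (-30248 + 2*(-43/(-50) + 8/(-41))²) + 2*(-79) = (-30248 + 2*(-43*(-1/50) + 8*(-1/41))²) - 158 = (-30248 + 2*(43/50 - 8/41)²) - 158 = (-30248 + 2*(1363/2050)²) - 158 = (-30248 + 2*(1857769/4202500)) - 158 = (-30248 + 1857769/2101250) - 158 = -63556752231/2101250 - 158 = -63888749731/2101250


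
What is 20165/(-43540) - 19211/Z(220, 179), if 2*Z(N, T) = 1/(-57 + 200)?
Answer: -47844769001/8708 ≈ -5.4943e+6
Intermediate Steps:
Z(N, T) = 1/286 (Z(N, T) = 1/(2*(-57 + 200)) = (½)/143 = (½)*(1/143) = 1/286)
20165/(-43540) - 19211/Z(220, 179) = 20165/(-43540) - 19211/1/286 = 20165*(-1/43540) - 19211*286 = -4033/8708 - 5494346 = -47844769001/8708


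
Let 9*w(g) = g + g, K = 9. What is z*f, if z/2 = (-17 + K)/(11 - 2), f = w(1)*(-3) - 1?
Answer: 80/27 ≈ 2.9630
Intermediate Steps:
w(g) = 2*g/9 (w(g) = (g + g)/9 = (2*g)/9 = 2*g/9)
f = -5/3 (f = ((2/9)*1)*(-3) - 1 = (2/9)*(-3) - 1 = -⅔ - 1 = -5/3 ≈ -1.6667)
z = -16/9 (z = 2*((-17 + 9)/(11 - 2)) = 2*(-8/9) = -16/9 ≈ -1.7778)
z*f = -16/9*(-5/3) = 80/27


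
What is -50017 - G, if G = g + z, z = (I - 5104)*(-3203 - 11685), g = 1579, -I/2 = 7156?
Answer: -289117004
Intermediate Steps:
I = -14312 (I = -2*7156 = -14312)
z = 289065408 (z = (-14312 - 5104)*(-3203 - 11685) = -19416*(-14888) = 289065408)
G = 289066987 (G = 1579 + 289065408 = 289066987)
-50017 - G = -50017 - 1*289066987 = -50017 - 289066987 = -289117004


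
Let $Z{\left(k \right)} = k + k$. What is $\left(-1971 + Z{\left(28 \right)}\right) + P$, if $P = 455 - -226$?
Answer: $-1234$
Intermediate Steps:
$Z{\left(k \right)} = 2 k$
$P = 681$ ($P = 455 + 226 = 681$)
$\left(-1971 + Z{\left(28 \right)}\right) + P = \left(-1971 + 2 \cdot 28\right) + 681 = \left(-1971 + 56\right) + 681 = -1915 + 681 = -1234$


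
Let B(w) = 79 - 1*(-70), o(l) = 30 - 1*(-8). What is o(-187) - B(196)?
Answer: -111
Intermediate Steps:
o(l) = 38 (o(l) = 30 + 8 = 38)
B(w) = 149 (B(w) = 79 + 70 = 149)
o(-187) - B(196) = 38 - 1*149 = 38 - 149 = -111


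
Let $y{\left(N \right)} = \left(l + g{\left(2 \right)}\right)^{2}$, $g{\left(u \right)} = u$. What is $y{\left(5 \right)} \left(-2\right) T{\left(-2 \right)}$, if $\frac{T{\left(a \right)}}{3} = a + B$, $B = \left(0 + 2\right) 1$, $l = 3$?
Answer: $0$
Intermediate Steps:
$y{\left(N \right)} = 25$ ($y{\left(N \right)} = \left(3 + 2\right)^{2} = 5^{2} = 25$)
$B = 2$ ($B = 2 \cdot 1 = 2$)
$T{\left(a \right)} = 6 + 3 a$ ($T{\left(a \right)} = 3 \left(a + 2\right) = 3 \left(2 + a\right) = 6 + 3 a$)
$y{\left(5 \right)} \left(-2\right) T{\left(-2 \right)} = 25 \left(-2\right) \left(6 + 3 \left(-2\right)\right) = - 50 \left(6 - 6\right) = \left(-50\right) 0 = 0$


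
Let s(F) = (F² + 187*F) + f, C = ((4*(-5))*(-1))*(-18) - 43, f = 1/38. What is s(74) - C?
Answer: 749247/38 ≈ 19717.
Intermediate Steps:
f = 1/38 ≈ 0.026316
C = -403 (C = -20*(-1)*(-18) - 43 = 20*(-18) - 43 = -360 - 43 = -403)
s(F) = 1/38 + F² + 187*F (s(F) = (F² + 187*F) + 1/38 = 1/38 + F² + 187*F)
s(74) - C = (1/38 + 74² + 187*74) - 1*(-403) = (1/38 + 5476 + 13838) + 403 = 733933/38 + 403 = 749247/38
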